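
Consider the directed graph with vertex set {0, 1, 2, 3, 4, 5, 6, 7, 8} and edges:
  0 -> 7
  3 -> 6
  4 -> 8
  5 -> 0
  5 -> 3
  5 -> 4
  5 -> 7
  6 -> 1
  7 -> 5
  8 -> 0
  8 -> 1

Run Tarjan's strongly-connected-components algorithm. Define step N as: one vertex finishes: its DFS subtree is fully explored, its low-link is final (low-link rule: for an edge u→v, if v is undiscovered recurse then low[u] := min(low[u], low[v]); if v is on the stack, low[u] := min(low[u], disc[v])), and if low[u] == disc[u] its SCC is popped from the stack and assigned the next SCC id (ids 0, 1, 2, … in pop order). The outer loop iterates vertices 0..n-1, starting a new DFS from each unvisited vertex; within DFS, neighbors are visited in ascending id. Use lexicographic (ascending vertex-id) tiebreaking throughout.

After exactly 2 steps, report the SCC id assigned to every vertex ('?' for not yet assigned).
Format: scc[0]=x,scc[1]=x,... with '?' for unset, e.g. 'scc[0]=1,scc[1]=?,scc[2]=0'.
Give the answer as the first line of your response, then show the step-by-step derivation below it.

scc[0]=?,scc[1]=0,scc[2]=?,scc[3]=?,scc[4]=?,scc[5]=?,scc[6]=1,scc[7]=?,scc[8]=?

step 1: low=(low[0]=0,low[1]=5,low[2]=?,low[3]=3,low[4]=?,low[5]=0,low[6]=4,low[7]=1,low[8]=?); scc=(scc[0]=?,scc[1]=0,scc[2]=?,scc[3]=?,scc[4]=?,scc[5]=?,scc[6]=?,scc[7]=?,scc[8]=?)
step 2: low=(low[0]=0,low[1]=5,low[2]=?,low[3]=3,low[4]=?,low[5]=0,low[6]=4,low[7]=1,low[8]=?); scc=(scc[0]=?,scc[1]=0,scc[2]=?,scc[3]=?,scc[4]=?,scc[5]=?,scc[6]=1,scc[7]=?,scc[8]=?)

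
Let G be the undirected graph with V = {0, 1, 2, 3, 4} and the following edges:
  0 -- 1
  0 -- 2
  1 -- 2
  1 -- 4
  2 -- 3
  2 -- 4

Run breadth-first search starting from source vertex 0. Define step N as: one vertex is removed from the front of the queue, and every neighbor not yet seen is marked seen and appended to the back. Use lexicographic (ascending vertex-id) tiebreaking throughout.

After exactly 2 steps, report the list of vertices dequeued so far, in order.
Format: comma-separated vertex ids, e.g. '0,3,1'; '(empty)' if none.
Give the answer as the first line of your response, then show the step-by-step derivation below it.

0,1

step 1: dequeue 0; queue=[1,2]; order=0
step 2: dequeue 1; queue=[2,4]; order=0,1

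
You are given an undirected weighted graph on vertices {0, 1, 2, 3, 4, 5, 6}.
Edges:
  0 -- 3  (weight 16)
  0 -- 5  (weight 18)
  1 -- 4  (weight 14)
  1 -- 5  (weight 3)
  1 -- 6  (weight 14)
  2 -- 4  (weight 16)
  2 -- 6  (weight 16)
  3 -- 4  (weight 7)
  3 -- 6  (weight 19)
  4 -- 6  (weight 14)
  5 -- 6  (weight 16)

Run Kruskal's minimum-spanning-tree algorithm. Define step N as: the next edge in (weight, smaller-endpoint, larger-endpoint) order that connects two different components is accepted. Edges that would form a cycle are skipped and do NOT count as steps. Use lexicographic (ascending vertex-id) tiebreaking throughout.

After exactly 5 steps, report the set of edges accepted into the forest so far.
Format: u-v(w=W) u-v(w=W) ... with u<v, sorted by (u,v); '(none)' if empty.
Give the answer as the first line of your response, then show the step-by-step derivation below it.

0-3(w=16) 1-4(w=14) 1-5(w=3) 1-6(w=14) 3-4(w=7)

step 1: add edge 1-5 (w=3); MST = {1-5(w=3)}
step 2: add edge 3-4 (w=7); MST = {1-5(w=3) 3-4(w=7)}
step 3: add edge 1-4 (w=14); MST = {1-4(w=14) 1-5(w=3) 3-4(w=7)}
step 4: add edge 1-6 (w=14); MST = {1-4(w=14) 1-5(w=3) 1-6(w=14) 3-4(w=7)}
step 5: add edge 0-3 (w=16); MST = {0-3(w=16) 1-4(w=14) 1-5(w=3) 1-6(w=14) 3-4(w=7)}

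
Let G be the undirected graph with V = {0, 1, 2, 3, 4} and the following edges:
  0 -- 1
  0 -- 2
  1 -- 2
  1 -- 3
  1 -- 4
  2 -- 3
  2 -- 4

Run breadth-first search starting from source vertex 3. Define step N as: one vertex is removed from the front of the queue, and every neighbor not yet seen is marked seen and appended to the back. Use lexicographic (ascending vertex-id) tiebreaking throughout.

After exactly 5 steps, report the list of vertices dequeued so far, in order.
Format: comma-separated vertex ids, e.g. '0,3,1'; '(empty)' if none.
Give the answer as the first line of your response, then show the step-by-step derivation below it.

3,1,2,0,4

step 1: dequeue 3; queue=[1,2]; order=3
step 2: dequeue 1; queue=[2,0,4]; order=3,1
step 3: dequeue 2; queue=[0,4]; order=3,1,2
step 4: dequeue 0; queue=[4]; order=3,1,2,0
step 5: dequeue 4; queue=[(empty)]; order=3,1,2,0,4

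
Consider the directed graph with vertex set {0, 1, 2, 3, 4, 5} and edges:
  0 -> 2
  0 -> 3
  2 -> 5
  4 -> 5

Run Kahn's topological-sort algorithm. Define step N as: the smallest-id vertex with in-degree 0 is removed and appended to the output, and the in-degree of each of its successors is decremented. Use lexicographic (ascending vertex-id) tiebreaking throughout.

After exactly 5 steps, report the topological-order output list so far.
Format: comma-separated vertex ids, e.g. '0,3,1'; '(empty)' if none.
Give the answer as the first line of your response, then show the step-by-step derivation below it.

0,1,2,3,4

step 1: output 0; order=[0]; indeg=(0,0,0,0,0,2)
step 2: output 1; order=[0,1]; indeg=(0,0,0,0,0,2)
step 3: output 2; order=[0,1,2]; indeg=(0,0,0,0,0,1)
step 4: output 3; order=[0,1,2,3]; indeg=(0,0,0,0,0,1)
step 5: output 4; order=[0,1,2,3,4]; indeg=(0,0,0,0,0,0)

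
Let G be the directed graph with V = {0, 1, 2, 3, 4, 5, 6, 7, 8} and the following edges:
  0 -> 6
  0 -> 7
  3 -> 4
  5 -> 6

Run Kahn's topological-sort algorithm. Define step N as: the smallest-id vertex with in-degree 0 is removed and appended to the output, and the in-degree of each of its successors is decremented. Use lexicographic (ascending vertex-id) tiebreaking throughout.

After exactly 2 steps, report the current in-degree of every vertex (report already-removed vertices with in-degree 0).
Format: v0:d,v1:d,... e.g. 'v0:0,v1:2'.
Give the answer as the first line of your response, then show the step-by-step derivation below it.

v0:0,v1:0,v2:0,v3:0,v4:1,v5:0,v6:1,v7:0,v8:0

step 1: output 0; order=[0]; indeg=(0,0,0,0,1,0,1,0,0)
step 2: output 1; order=[0,1]; indeg=(0,0,0,0,1,0,1,0,0)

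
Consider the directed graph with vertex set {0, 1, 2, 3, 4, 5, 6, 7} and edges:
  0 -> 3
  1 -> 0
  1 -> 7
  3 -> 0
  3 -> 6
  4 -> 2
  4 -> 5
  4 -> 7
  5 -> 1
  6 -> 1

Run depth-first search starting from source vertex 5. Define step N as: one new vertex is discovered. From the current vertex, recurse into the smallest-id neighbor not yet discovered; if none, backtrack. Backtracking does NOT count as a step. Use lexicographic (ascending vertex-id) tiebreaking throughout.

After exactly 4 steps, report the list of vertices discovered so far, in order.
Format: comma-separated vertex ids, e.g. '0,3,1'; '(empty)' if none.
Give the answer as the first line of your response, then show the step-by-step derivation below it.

5,1,0,3

step 1: discover 5; path=5; order=5
step 2: discover 1; path=5>1; order=5,1
step 3: discover 0; path=5>1>0; order=5,1,0
step 4: discover 3; path=5>1>0>3; order=5,1,0,3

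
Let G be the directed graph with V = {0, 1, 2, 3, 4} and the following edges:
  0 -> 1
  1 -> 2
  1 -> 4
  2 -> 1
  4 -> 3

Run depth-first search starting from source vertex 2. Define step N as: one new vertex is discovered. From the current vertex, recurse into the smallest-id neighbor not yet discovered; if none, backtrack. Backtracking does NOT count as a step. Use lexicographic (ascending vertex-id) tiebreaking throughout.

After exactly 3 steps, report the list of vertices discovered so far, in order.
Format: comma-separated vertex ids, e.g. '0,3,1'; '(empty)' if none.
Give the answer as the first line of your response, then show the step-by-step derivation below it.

2,1,4

step 1: discover 2; path=2; order=2
step 2: discover 1; path=2>1; order=2,1
step 3: discover 4; path=2>1>4; order=2,1,4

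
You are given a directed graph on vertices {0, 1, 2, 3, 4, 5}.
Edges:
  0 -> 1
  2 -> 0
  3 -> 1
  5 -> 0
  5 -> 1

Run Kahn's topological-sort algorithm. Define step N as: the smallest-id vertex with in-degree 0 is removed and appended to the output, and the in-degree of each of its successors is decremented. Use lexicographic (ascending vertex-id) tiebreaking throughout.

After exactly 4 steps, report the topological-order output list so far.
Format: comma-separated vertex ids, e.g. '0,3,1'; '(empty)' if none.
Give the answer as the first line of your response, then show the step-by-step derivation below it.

2,3,4,5

step 1: output 2; order=[2]; indeg=(1,3,0,0,0,0)
step 2: output 3; order=[2,3]; indeg=(1,2,0,0,0,0)
step 3: output 4; order=[2,3,4]; indeg=(1,2,0,0,0,0)
step 4: output 5; order=[2,3,4,5]; indeg=(0,1,0,0,0,0)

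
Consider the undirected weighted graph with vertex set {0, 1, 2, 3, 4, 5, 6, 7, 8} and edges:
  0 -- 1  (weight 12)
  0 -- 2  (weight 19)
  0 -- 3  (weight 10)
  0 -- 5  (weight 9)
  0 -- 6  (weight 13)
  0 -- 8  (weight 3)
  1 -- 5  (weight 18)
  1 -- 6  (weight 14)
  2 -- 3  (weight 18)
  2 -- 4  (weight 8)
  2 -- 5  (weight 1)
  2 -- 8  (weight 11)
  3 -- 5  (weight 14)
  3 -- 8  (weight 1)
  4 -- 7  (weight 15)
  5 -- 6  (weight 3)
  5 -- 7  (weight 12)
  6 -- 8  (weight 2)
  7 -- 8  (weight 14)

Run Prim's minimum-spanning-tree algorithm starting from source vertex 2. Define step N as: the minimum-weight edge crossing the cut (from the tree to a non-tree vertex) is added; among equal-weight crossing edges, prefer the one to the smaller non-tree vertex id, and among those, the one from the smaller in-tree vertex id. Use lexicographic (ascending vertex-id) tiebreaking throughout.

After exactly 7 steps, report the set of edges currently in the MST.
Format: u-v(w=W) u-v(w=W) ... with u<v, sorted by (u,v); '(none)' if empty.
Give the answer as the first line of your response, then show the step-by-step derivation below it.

0-1(w=12) 0-8(w=3) 2-4(w=8) 2-5(w=1) 3-8(w=1) 5-6(w=3) 6-8(w=2)

step 1: add edge 2-5 (w=1); MST = {2-5(w=1)}
step 2: add edge 5-6 (w=3); MST = {2-5(w=1) 5-6(w=3)}
step 3: add edge 6-8 (w=2); MST = {2-5(w=1) 5-6(w=3) 6-8(w=2)}
step 4: add edge 3-8 (w=1); MST = {2-5(w=1) 3-8(w=1) 5-6(w=3) 6-8(w=2)}
step 5: add edge 0-8 (w=3); MST = {0-8(w=3) 2-5(w=1) 3-8(w=1) 5-6(w=3) 6-8(w=2)}
step 6: add edge 2-4 (w=8); MST = {0-8(w=3) 2-4(w=8) 2-5(w=1) 3-8(w=1) 5-6(w=3) 6-8(w=2)}
step 7: add edge 0-1 (w=12); MST = {0-1(w=12) 0-8(w=3) 2-4(w=8) 2-5(w=1) 3-8(w=1) 5-6(w=3) 6-8(w=2)}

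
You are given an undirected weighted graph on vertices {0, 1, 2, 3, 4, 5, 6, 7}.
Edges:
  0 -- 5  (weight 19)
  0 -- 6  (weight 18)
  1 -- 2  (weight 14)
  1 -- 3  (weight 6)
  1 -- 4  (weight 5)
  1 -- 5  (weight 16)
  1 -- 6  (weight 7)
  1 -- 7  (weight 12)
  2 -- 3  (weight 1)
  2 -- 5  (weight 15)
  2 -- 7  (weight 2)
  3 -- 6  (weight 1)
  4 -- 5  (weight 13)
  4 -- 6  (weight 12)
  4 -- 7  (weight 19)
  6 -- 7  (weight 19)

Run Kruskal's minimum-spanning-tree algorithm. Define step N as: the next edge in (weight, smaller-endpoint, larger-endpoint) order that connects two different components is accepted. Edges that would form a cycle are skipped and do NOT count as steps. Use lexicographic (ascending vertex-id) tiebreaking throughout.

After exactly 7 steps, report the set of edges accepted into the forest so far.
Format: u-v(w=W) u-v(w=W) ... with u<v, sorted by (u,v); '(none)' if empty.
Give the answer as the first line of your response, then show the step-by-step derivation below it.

0-6(w=18) 1-3(w=6) 1-4(w=5) 2-3(w=1) 2-7(w=2) 3-6(w=1) 4-5(w=13)

step 1: add edge 2-3 (w=1); MST = {2-3(w=1)}
step 2: add edge 3-6 (w=1); MST = {2-3(w=1) 3-6(w=1)}
step 3: add edge 2-7 (w=2); MST = {2-3(w=1) 2-7(w=2) 3-6(w=1)}
step 4: add edge 1-4 (w=5); MST = {1-4(w=5) 2-3(w=1) 2-7(w=2) 3-6(w=1)}
step 5: add edge 1-3 (w=6); MST = {1-3(w=6) 1-4(w=5) 2-3(w=1) 2-7(w=2) 3-6(w=1)}
step 6: add edge 4-5 (w=13); MST = {1-3(w=6) 1-4(w=5) 2-3(w=1) 2-7(w=2) 3-6(w=1) 4-5(w=13)}
step 7: add edge 0-6 (w=18); MST = {0-6(w=18) 1-3(w=6) 1-4(w=5) 2-3(w=1) 2-7(w=2) 3-6(w=1) 4-5(w=13)}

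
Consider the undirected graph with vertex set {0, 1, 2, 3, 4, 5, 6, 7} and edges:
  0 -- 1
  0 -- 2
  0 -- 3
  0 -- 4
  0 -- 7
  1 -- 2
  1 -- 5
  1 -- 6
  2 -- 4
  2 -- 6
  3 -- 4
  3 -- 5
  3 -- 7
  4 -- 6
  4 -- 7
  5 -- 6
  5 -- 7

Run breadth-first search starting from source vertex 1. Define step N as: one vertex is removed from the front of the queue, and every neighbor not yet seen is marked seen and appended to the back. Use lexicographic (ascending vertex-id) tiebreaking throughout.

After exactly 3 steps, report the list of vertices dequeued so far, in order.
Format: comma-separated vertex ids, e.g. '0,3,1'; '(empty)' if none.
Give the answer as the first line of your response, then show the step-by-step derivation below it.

1,0,2

step 1: dequeue 1; queue=[0,2,5,6]; order=1
step 2: dequeue 0; queue=[2,5,6,3,4,7]; order=1,0
step 3: dequeue 2; queue=[5,6,3,4,7]; order=1,0,2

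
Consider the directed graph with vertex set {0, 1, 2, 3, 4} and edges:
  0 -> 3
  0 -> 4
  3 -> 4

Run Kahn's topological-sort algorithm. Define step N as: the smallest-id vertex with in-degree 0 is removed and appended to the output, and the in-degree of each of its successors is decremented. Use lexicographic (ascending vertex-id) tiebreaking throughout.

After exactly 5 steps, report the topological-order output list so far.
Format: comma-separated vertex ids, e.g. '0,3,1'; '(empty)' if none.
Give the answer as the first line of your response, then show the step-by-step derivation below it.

0,1,2,3,4

step 1: output 0; order=[0]; indeg=(0,0,0,0,1)
step 2: output 1; order=[0,1]; indeg=(0,0,0,0,1)
step 3: output 2; order=[0,1,2]; indeg=(0,0,0,0,1)
step 4: output 3; order=[0,1,2,3]; indeg=(0,0,0,0,0)
step 5: output 4; order=[0,1,2,3,4]; indeg=(0,0,0,0,0)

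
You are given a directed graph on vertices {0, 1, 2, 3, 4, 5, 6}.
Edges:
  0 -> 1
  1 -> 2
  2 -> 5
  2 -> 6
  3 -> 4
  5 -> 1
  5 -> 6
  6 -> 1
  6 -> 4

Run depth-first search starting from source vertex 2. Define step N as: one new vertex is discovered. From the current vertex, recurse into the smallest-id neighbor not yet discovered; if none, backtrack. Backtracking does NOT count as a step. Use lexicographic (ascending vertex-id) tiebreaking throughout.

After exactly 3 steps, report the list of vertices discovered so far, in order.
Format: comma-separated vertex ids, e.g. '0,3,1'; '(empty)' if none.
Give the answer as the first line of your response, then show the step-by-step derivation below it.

2,5,1

step 1: discover 2; path=2; order=2
step 2: discover 5; path=2>5; order=2,5
step 3: discover 1; path=2>5>1; order=2,5,1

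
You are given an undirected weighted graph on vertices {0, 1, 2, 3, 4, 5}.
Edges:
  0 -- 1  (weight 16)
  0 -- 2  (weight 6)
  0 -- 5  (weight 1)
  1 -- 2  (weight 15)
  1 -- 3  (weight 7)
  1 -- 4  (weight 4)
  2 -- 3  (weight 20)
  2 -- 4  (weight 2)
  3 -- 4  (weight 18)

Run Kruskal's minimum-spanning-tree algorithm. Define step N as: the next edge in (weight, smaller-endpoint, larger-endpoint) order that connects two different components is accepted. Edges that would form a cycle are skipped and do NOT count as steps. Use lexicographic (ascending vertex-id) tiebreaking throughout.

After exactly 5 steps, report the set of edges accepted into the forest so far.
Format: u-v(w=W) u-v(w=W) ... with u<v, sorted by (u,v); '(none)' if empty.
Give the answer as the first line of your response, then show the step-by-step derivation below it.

0-2(w=6) 0-5(w=1) 1-3(w=7) 1-4(w=4) 2-4(w=2)

step 1: add edge 0-5 (w=1); MST = {0-5(w=1)}
step 2: add edge 2-4 (w=2); MST = {0-5(w=1) 2-4(w=2)}
step 3: add edge 1-4 (w=4); MST = {0-5(w=1) 1-4(w=4) 2-4(w=2)}
step 4: add edge 0-2 (w=6); MST = {0-2(w=6) 0-5(w=1) 1-4(w=4) 2-4(w=2)}
step 5: add edge 1-3 (w=7); MST = {0-2(w=6) 0-5(w=1) 1-3(w=7) 1-4(w=4) 2-4(w=2)}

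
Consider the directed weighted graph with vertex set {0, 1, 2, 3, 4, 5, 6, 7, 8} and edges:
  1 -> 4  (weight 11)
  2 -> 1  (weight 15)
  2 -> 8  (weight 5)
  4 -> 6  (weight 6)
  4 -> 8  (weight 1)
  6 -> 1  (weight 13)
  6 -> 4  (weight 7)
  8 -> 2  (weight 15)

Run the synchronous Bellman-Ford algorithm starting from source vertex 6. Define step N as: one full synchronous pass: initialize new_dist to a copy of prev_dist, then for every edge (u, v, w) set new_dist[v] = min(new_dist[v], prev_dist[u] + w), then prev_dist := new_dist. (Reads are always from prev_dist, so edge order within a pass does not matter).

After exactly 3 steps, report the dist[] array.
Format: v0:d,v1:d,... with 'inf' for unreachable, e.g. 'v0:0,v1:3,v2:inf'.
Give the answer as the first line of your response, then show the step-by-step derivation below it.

v0:inf,v1:13,v2:23,v3:inf,v4:7,v5:inf,v6:0,v7:inf,v8:8

step 1: dist = v0:inf,v1:13,v2:inf,v3:inf,v4:7,v5:inf,v6:0,v7:inf,v8:inf
step 2: dist = v0:inf,v1:13,v2:inf,v3:inf,v4:7,v5:inf,v6:0,v7:inf,v8:8
step 3: dist = v0:inf,v1:13,v2:23,v3:inf,v4:7,v5:inf,v6:0,v7:inf,v8:8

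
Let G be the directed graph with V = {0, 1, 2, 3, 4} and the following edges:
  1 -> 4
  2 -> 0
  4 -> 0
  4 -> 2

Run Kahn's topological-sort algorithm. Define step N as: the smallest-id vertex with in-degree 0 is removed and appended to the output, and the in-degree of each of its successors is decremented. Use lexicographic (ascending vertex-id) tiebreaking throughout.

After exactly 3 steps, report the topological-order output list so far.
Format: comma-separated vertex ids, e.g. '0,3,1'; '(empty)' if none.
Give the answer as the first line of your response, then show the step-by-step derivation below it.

1,3,4

step 1: output 1; order=[1]; indeg=(2,0,1,0,0)
step 2: output 3; order=[1,3]; indeg=(2,0,1,0,0)
step 3: output 4; order=[1,3,4]; indeg=(1,0,0,0,0)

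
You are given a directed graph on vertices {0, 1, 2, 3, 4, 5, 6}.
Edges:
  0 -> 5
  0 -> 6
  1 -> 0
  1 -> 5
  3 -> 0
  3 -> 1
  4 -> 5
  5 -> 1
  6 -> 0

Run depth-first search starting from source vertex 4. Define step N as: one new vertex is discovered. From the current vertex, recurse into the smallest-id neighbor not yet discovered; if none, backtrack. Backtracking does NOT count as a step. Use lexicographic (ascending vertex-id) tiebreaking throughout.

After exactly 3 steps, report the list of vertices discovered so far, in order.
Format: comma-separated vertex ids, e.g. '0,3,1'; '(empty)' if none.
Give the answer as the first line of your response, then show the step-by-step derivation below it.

4,5,1

step 1: discover 4; path=4; order=4
step 2: discover 5; path=4>5; order=4,5
step 3: discover 1; path=4>5>1; order=4,5,1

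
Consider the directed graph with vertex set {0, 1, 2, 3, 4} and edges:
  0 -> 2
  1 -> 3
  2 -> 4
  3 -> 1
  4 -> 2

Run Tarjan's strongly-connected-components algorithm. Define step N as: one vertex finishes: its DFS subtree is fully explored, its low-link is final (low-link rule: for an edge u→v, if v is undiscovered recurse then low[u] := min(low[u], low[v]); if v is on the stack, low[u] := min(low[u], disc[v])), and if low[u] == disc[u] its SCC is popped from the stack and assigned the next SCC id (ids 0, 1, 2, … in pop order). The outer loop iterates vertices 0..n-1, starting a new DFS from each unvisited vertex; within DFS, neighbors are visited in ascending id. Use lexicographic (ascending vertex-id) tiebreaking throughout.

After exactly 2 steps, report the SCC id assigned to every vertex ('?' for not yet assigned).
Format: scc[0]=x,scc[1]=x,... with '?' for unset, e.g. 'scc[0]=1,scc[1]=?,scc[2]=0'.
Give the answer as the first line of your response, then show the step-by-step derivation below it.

scc[0]=?,scc[1]=?,scc[2]=0,scc[3]=?,scc[4]=0

step 1: low=(low[0]=0,low[1]=?,low[2]=1,low[3]=?,low[4]=1); scc=(scc[0]=?,scc[1]=?,scc[2]=?,scc[3]=?,scc[4]=?)
step 2: low=(low[0]=0,low[1]=?,low[2]=1,low[3]=?,low[4]=1); scc=(scc[0]=?,scc[1]=?,scc[2]=0,scc[3]=?,scc[4]=0)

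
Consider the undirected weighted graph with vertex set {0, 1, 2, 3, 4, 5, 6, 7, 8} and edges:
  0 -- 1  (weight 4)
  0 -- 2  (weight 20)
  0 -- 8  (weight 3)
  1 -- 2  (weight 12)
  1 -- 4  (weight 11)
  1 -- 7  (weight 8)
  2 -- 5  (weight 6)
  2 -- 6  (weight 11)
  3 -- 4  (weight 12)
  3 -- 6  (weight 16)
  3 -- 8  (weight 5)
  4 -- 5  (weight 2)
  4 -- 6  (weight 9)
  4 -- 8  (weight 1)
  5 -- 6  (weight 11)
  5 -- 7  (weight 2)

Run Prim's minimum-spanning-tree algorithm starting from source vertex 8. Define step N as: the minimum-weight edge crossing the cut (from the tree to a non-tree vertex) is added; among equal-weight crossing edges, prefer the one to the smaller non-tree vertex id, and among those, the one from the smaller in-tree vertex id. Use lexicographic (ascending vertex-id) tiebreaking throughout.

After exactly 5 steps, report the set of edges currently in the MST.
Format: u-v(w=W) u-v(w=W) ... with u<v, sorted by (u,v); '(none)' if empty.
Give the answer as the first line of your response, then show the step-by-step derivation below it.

0-1(w=4) 0-8(w=3) 4-5(w=2) 4-8(w=1) 5-7(w=2)

step 1: add edge 4-8 (w=1); MST = {4-8(w=1)}
step 2: add edge 4-5 (w=2); MST = {4-5(w=2) 4-8(w=1)}
step 3: add edge 5-7 (w=2); MST = {4-5(w=2) 4-8(w=1) 5-7(w=2)}
step 4: add edge 0-8 (w=3); MST = {0-8(w=3) 4-5(w=2) 4-8(w=1) 5-7(w=2)}
step 5: add edge 0-1 (w=4); MST = {0-1(w=4) 0-8(w=3) 4-5(w=2) 4-8(w=1) 5-7(w=2)}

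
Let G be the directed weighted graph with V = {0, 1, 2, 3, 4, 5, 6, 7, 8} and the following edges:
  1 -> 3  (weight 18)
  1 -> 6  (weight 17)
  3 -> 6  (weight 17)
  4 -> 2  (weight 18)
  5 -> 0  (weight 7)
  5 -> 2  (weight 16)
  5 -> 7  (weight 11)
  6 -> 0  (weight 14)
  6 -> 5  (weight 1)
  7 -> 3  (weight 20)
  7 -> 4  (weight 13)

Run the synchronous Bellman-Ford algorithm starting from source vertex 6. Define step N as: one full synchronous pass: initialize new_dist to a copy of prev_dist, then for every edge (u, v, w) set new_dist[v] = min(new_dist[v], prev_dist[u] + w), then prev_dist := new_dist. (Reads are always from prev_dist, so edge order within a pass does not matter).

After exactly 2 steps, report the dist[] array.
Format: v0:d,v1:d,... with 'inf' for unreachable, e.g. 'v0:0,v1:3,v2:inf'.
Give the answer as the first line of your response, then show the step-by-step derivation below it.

v0:8,v1:inf,v2:17,v3:inf,v4:inf,v5:1,v6:0,v7:12,v8:inf

step 1: dist = v0:14,v1:inf,v2:inf,v3:inf,v4:inf,v5:1,v6:0,v7:inf,v8:inf
step 2: dist = v0:8,v1:inf,v2:17,v3:inf,v4:inf,v5:1,v6:0,v7:12,v8:inf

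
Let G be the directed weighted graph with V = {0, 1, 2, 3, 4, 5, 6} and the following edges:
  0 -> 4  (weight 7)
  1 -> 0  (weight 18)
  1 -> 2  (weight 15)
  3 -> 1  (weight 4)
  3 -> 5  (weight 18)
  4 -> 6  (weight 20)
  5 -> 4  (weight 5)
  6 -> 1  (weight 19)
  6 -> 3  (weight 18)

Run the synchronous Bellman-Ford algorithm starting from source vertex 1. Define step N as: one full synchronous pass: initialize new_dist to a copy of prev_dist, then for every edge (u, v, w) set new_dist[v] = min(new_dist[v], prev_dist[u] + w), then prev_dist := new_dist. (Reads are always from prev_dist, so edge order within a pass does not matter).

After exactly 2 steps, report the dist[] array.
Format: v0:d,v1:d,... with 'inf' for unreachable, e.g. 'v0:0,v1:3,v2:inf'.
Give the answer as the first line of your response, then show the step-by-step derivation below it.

v0:18,v1:0,v2:15,v3:inf,v4:25,v5:inf,v6:inf

step 1: dist = v0:18,v1:0,v2:15,v3:inf,v4:inf,v5:inf,v6:inf
step 2: dist = v0:18,v1:0,v2:15,v3:inf,v4:25,v5:inf,v6:inf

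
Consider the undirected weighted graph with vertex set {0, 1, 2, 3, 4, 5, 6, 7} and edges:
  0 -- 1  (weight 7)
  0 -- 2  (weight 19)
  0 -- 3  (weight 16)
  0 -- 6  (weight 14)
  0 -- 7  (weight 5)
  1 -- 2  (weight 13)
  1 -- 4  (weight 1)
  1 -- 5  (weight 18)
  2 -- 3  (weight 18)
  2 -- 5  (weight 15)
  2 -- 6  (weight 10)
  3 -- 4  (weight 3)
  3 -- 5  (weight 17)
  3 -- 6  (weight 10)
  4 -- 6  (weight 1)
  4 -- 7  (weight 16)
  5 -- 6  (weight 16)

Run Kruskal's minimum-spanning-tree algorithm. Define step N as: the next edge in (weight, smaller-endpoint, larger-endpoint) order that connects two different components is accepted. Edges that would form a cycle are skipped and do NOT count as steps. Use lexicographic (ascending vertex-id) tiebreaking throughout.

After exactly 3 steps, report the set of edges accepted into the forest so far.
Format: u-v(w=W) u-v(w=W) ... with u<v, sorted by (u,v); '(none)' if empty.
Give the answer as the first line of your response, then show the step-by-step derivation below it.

1-4(w=1) 3-4(w=3) 4-6(w=1)

step 1: add edge 1-4 (w=1); MST = {1-4(w=1)}
step 2: add edge 4-6 (w=1); MST = {1-4(w=1) 4-6(w=1)}
step 3: add edge 3-4 (w=3); MST = {1-4(w=1) 3-4(w=3) 4-6(w=1)}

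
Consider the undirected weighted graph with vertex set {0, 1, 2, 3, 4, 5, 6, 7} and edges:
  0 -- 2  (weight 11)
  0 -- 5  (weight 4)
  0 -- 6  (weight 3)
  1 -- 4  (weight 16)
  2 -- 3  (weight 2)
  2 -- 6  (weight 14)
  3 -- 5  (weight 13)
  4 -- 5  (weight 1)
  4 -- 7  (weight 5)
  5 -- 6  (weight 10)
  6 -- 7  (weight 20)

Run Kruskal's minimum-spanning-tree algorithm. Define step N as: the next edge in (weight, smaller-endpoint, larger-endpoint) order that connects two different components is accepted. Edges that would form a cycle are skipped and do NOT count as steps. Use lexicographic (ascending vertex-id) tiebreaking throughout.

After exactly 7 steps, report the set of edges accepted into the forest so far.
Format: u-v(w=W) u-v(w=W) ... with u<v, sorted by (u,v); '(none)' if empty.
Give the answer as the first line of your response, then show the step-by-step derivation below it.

0-2(w=11) 0-5(w=4) 0-6(w=3) 1-4(w=16) 2-3(w=2) 4-5(w=1) 4-7(w=5)

step 1: add edge 4-5 (w=1); MST = {4-5(w=1)}
step 2: add edge 2-3 (w=2); MST = {2-3(w=2) 4-5(w=1)}
step 3: add edge 0-6 (w=3); MST = {0-6(w=3) 2-3(w=2) 4-5(w=1)}
step 4: add edge 0-5 (w=4); MST = {0-5(w=4) 0-6(w=3) 2-3(w=2) 4-5(w=1)}
step 5: add edge 4-7 (w=5); MST = {0-5(w=4) 0-6(w=3) 2-3(w=2) 4-5(w=1) 4-7(w=5)}
step 6: add edge 0-2 (w=11); MST = {0-2(w=11) 0-5(w=4) 0-6(w=3) 2-3(w=2) 4-5(w=1) 4-7(w=5)}
step 7: add edge 1-4 (w=16); MST = {0-2(w=11) 0-5(w=4) 0-6(w=3) 1-4(w=16) 2-3(w=2) 4-5(w=1) 4-7(w=5)}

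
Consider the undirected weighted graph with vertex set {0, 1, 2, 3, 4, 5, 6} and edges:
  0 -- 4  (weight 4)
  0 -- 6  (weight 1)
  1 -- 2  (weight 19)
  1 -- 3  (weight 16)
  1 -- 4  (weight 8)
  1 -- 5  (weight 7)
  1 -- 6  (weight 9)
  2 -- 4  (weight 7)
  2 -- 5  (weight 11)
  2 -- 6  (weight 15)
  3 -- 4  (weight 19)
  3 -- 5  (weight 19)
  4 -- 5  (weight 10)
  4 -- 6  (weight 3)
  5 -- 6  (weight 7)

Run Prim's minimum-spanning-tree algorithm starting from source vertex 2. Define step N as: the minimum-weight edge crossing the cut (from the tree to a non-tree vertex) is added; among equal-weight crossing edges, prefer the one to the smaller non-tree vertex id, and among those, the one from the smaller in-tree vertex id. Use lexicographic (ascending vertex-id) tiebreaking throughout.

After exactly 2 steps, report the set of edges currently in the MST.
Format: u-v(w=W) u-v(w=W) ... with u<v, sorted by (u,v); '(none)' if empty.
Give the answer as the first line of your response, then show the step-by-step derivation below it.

2-4(w=7) 4-6(w=3)

step 1: add edge 2-4 (w=7); MST = {2-4(w=7)}
step 2: add edge 4-6 (w=3); MST = {2-4(w=7) 4-6(w=3)}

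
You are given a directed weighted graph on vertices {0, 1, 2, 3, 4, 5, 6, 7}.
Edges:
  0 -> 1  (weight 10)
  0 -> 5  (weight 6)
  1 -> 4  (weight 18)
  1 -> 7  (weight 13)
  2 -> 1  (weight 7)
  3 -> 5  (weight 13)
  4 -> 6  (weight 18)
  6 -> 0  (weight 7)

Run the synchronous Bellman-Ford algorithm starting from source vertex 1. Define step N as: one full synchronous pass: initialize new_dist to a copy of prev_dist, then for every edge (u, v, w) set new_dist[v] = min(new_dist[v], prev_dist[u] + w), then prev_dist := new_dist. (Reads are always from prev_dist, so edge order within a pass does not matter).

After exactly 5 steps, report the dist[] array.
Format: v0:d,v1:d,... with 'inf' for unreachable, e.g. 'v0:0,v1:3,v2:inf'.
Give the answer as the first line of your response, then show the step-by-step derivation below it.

v0:43,v1:0,v2:inf,v3:inf,v4:18,v5:49,v6:36,v7:13

step 1: dist = v0:inf,v1:0,v2:inf,v3:inf,v4:18,v5:inf,v6:inf,v7:13
step 2: dist = v0:inf,v1:0,v2:inf,v3:inf,v4:18,v5:inf,v6:36,v7:13
step 3: dist = v0:43,v1:0,v2:inf,v3:inf,v4:18,v5:inf,v6:36,v7:13
step 4: dist = v0:43,v1:0,v2:inf,v3:inf,v4:18,v5:49,v6:36,v7:13
step 5: dist = v0:43,v1:0,v2:inf,v3:inf,v4:18,v5:49,v6:36,v7:13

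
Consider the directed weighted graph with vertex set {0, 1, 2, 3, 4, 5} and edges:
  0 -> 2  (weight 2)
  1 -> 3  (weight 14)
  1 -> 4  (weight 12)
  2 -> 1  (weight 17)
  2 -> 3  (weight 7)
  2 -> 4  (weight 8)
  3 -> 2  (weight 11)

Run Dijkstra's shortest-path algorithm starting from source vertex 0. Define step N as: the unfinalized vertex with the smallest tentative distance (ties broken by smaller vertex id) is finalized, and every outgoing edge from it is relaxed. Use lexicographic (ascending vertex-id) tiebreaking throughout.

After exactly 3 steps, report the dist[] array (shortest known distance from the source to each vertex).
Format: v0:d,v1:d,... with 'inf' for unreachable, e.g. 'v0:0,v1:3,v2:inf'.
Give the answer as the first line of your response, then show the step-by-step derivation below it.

v0:0,v1:19,v2:2,v3:9,v4:10,v5:inf

step 1: dist = v0:0,v1:inf,v2:2,v3:inf,v4:inf,v5:inf
step 2: dist = v0:0,v1:19,v2:2,v3:9,v4:10,v5:inf
step 3: dist = v0:0,v1:19,v2:2,v3:9,v4:10,v5:inf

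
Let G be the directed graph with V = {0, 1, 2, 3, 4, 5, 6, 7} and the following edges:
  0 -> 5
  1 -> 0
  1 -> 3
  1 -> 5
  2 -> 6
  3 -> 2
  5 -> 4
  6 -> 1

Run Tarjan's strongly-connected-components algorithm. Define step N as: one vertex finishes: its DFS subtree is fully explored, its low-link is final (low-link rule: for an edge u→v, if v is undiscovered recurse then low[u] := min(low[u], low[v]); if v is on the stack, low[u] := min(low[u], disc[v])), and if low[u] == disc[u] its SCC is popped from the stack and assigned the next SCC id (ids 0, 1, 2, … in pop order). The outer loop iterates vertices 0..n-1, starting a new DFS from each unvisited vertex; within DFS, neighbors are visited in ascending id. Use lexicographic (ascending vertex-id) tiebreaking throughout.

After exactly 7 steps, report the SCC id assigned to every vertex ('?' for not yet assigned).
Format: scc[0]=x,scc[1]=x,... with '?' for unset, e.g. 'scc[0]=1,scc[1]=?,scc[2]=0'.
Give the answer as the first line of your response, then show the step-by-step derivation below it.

scc[0]=2,scc[1]=3,scc[2]=3,scc[3]=3,scc[4]=0,scc[5]=1,scc[6]=3,scc[7]=?

step 1: low=(low[0]=0,low[1]=?,low[2]=?,low[3]=?,low[4]=2,low[5]=1,low[6]=?,low[7]=?); scc=(scc[0]=?,scc[1]=?,scc[2]=?,scc[3]=?,scc[4]=0,scc[5]=?,scc[6]=?,scc[7]=?)
step 2: low=(low[0]=0,low[1]=?,low[2]=?,low[3]=?,low[4]=2,low[5]=1,low[6]=?,low[7]=?); scc=(scc[0]=?,scc[1]=?,scc[2]=?,scc[3]=?,scc[4]=0,scc[5]=1,scc[6]=?,scc[7]=?)
step 3: low=(low[0]=0,low[1]=?,low[2]=?,low[3]=?,low[4]=2,low[5]=1,low[6]=?,low[7]=?); scc=(scc[0]=2,scc[1]=?,scc[2]=?,scc[3]=?,scc[4]=0,scc[5]=1,scc[6]=?,scc[7]=?)
step 4: low=(low[0]=0,low[1]=3,low[2]=5,low[3]=4,low[4]=2,low[5]=1,low[6]=3,low[7]=?); scc=(scc[0]=2,scc[1]=?,scc[2]=?,scc[3]=?,scc[4]=0,scc[5]=1,scc[6]=?,scc[7]=?)
step 5: low=(low[0]=0,low[1]=3,low[2]=3,low[3]=4,low[4]=2,low[5]=1,low[6]=3,low[7]=?); scc=(scc[0]=2,scc[1]=?,scc[2]=?,scc[3]=?,scc[4]=0,scc[5]=1,scc[6]=?,scc[7]=?)
step 6: low=(low[0]=0,low[1]=3,low[2]=3,low[3]=3,low[4]=2,low[5]=1,low[6]=3,low[7]=?); scc=(scc[0]=2,scc[1]=?,scc[2]=?,scc[3]=?,scc[4]=0,scc[5]=1,scc[6]=?,scc[7]=?)
step 7: low=(low[0]=0,low[1]=3,low[2]=3,low[3]=3,low[4]=2,low[5]=1,low[6]=3,low[7]=?); scc=(scc[0]=2,scc[1]=3,scc[2]=3,scc[3]=3,scc[4]=0,scc[5]=1,scc[6]=3,scc[7]=?)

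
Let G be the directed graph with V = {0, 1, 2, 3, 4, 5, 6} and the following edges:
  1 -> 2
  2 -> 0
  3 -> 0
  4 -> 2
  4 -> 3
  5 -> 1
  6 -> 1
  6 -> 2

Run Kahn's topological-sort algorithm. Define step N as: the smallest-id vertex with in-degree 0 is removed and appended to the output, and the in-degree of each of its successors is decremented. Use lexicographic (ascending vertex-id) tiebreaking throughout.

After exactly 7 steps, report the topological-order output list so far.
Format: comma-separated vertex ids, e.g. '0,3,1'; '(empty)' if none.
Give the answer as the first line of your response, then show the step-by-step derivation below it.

4,3,5,6,1,2,0

step 1: output 4; order=[4]; indeg=(2,2,2,0,0,0,0)
step 2: output 3; order=[4,3]; indeg=(1,2,2,0,0,0,0)
step 3: output 5; order=[4,3,5]; indeg=(1,1,2,0,0,0,0)
step 4: output 6; order=[4,3,5,6]; indeg=(1,0,1,0,0,0,0)
step 5: output 1; order=[4,3,5,6,1]; indeg=(1,0,0,0,0,0,0)
step 6: output 2; order=[4,3,5,6,1,2]; indeg=(0,0,0,0,0,0,0)
step 7: output 0; order=[4,3,5,6,1,2,0]; indeg=(0,0,0,0,0,0,0)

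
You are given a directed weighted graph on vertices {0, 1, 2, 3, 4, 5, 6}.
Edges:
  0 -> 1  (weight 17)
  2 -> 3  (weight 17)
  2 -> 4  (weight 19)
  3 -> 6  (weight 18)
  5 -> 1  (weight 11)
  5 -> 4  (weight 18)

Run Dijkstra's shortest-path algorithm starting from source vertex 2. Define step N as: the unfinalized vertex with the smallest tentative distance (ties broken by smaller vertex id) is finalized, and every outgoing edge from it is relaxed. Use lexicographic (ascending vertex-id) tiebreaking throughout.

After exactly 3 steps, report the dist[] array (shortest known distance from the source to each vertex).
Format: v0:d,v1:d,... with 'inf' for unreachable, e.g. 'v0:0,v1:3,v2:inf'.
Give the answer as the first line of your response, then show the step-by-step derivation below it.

v0:inf,v1:inf,v2:0,v3:17,v4:19,v5:inf,v6:35

step 1: dist = v0:inf,v1:inf,v2:0,v3:17,v4:19,v5:inf,v6:inf
step 2: dist = v0:inf,v1:inf,v2:0,v3:17,v4:19,v5:inf,v6:35
step 3: dist = v0:inf,v1:inf,v2:0,v3:17,v4:19,v5:inf,v6:35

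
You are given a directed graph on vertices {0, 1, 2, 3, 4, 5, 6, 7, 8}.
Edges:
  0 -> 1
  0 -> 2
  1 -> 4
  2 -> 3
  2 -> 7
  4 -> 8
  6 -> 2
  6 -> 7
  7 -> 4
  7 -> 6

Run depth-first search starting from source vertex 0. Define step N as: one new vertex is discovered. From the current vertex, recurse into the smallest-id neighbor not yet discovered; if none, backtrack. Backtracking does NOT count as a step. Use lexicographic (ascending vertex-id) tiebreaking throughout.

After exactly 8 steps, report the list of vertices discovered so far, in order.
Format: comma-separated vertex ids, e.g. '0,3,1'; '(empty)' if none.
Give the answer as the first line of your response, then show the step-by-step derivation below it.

0,1,4,8,2,3,7,6

step 1: discover 0; path=0; order=0
step 2: discover 1; path=0>1; order=0,1
step 3: discover 4; path=0>1>4; order=0,1,4
step 4: discover 8; path=0>1>4>8; order=0,1,4,8
step 5: discover 2; path=0>2; order=0,1,4,8,2
step 6: discover 3; path=0>2>3; order=0,1,4,8,2,3
step 7: discover 7; path=0>2>7; order=0,1,4,8,2,3,7
step 8: discover 6; path=0>2>7>6; order=0,1,4,8,2,3,7,6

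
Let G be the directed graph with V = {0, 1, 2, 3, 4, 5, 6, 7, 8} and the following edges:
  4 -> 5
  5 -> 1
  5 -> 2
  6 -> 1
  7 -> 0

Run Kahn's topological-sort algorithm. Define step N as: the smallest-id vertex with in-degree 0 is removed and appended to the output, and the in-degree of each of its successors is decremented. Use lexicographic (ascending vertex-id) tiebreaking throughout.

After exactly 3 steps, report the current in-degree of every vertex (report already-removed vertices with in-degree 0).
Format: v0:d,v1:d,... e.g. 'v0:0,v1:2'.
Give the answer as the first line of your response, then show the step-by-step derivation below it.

v0:1,v1:1,v2:0,v3:0,v4:0,v5:0,v6:0,v7:0,v8:0

step 1: output 3; order=[3]; indeg=(1,2,1,0,0,1,0,0,0)
step 2: output 4; order=[3,4]; indeg=(1,2,1,0,0,0,0,0,0)
step 3: output 5; order=[3,4,5]; indeg=(1,1,0,0,0,0,0,0,0)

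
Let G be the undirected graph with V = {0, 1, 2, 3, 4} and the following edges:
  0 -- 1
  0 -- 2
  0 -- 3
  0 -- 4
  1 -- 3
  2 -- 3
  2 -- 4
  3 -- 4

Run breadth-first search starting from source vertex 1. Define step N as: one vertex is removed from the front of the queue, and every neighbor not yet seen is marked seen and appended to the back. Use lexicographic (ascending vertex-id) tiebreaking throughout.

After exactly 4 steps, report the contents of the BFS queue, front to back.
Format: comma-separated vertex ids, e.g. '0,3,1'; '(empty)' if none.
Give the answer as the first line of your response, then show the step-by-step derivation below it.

4

step 1: dequeue 1; queue=[0,3]; order=1
step 2: dequeue 0; queue=[3,2,4]; order=1,0
step 3: dequeue 3; queue=[2,4]; order=1,0,3
step 4: dequeue 2; queue=[4]; order=1,0,3,2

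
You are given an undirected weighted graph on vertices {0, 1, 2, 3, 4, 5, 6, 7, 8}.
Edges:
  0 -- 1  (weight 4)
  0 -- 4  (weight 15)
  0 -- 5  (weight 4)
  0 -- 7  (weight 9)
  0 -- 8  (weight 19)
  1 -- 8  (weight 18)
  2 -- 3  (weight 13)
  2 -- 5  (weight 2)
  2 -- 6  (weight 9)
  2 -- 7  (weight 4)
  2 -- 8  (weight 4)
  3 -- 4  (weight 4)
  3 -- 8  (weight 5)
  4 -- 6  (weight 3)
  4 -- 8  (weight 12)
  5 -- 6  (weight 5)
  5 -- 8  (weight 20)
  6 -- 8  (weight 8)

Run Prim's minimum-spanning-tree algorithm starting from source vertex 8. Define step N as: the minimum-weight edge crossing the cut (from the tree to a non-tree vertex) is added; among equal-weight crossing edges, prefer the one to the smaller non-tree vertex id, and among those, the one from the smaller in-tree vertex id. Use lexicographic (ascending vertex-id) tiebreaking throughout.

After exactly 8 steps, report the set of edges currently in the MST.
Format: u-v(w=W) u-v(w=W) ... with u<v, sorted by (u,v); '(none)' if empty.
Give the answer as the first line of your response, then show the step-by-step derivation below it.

0-1(w=4) 0-5(w=4) 2-5(w=2) 2-7(w=4) 2-8(w=4) 3-4(w=4) 3-8(w=5) 4-6(w=3)

step 1: add edge 2-8 (w=4); MST = {2-8(w=4)}
step 2: add edge 2-5 (w=2); MST = {2-5(w=2) 2-8(w=4)}
step 3: add edge 0-5 (w=4); MST = {0-5(w=4) 2-5(w=2) 2-8(w=4)}
step 4: add edge 0-1 (w=4); MST = {0-1(w=4) 0-5(w=4) 2-5(w=2) 2-8(w=4)}
step 5: add edge 2-7 (w=4); MST = {0-1(w=4) 0-5(w=4) 2-5(w=2) 2-7(w=4) 2-8(w=4)}
step 6: add edge 3-8 (w=5); MST = {0-1(w=4) 0-5(w=4) 2-5(w=2) 2-7(w=4) 2-8(w=4) 3-8(w=5)}
step 7: add edge 3-4 (w=4); MST = {0-1(w=4) 0-5(w=4) 2-5(w=2) 2-7(w=4) 2-8(w=4) 3-4(w=4) 3-8(w=5)}
step 8: add edge 4-6 (w=3); MST = {0-1(w=4) 0-5(w=4) 2-5(w=2) 2-7(w=4) 2-8(w=4) 3-4(w=4) 3-8(w=5) 4-6(w=3)}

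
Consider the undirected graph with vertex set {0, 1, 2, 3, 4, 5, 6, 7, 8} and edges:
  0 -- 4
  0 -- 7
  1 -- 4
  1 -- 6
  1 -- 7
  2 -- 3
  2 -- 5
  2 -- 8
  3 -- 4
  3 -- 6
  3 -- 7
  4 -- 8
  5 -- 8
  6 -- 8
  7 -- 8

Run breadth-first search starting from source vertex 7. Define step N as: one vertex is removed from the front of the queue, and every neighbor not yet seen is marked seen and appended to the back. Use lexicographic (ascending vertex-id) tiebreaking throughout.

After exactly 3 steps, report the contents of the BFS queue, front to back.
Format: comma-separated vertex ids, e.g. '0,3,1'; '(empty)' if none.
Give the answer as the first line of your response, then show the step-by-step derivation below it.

3,8,4,6

step 1: dequeue 7; queue=[0,1,3,8]; order=7
step 2: dequeue 0; queue=[1,3,8,4]; order=7,0
step 3: dequeue 1; queue=[3,8,4,6]; order=7,0,1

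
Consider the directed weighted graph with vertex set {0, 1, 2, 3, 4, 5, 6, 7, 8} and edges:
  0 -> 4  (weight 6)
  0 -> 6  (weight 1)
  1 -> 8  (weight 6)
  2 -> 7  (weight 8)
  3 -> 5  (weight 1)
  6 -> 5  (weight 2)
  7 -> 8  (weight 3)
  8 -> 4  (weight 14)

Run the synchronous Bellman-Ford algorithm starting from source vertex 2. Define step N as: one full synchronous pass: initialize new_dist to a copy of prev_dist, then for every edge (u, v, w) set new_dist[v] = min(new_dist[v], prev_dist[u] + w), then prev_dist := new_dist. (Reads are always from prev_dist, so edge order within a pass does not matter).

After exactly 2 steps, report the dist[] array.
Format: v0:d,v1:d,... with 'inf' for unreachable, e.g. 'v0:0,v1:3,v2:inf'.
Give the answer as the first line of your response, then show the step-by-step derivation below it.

v0:inf,v1:inf,v2:0,v3:inf,v4:inf,v5:inf,v6:inf,v7:8,v8:11

step 1: dist = v0:inf,v1:inf,v2:0,v3:inf,v4:inf,v5:inf,v6:inf,v7:8,v8:inf
step 2: dist = v0:inf,v1:inf,v2:0,v3:inf,v4:inf,v5:inf,v6:inf,v7:8,v8:11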